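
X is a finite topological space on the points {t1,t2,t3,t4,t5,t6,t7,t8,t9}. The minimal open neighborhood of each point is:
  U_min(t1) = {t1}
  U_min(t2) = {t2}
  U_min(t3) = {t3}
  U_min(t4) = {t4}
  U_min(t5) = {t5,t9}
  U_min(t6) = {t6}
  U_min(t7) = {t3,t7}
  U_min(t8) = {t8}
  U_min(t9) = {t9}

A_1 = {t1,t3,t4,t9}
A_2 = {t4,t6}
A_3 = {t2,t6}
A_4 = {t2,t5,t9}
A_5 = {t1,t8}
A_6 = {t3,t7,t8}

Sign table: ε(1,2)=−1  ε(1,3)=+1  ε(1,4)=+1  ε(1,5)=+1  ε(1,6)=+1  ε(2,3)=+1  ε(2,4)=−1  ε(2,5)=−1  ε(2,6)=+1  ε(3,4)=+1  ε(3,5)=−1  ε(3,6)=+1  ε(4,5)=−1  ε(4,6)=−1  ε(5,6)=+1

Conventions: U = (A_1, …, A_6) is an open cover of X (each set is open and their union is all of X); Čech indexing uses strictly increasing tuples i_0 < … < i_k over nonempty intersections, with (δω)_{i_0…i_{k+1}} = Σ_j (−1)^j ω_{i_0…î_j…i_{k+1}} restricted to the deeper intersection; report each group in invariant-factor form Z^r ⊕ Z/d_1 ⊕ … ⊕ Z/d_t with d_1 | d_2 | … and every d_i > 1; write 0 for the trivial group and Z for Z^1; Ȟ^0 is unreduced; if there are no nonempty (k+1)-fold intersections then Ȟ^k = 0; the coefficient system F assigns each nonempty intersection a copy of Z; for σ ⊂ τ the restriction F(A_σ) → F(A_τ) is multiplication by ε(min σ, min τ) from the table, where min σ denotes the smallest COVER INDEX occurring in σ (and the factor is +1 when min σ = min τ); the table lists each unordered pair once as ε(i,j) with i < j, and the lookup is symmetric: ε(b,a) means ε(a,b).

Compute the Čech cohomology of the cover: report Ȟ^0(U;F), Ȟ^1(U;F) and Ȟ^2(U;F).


Ȟ^0 ≅ 0, Ȟ^1 ≅ Z ⊕ Z/2 and Ȟ^2 ≅ 0

nerve of the cover:
  A12={t4} A14={t9} A15={t1} A16={t3} A23={t6} A34={t2} A56={t8}
C dims 6,7; δ0: rk 6, SNF 1^5·2
Ȟ^0 = (6 − 6) − 0 = 0, so Ȟ^0 ≅ 0
Ȟ^1 = (7 − 0) − 6 = 1 plus torsion [2], so Ȟ^1 ≅ Z ⊕ Z/2
Ȟ^2 = (0 − 0) − 0 = 0, so Ȟ^2 ≅ 0


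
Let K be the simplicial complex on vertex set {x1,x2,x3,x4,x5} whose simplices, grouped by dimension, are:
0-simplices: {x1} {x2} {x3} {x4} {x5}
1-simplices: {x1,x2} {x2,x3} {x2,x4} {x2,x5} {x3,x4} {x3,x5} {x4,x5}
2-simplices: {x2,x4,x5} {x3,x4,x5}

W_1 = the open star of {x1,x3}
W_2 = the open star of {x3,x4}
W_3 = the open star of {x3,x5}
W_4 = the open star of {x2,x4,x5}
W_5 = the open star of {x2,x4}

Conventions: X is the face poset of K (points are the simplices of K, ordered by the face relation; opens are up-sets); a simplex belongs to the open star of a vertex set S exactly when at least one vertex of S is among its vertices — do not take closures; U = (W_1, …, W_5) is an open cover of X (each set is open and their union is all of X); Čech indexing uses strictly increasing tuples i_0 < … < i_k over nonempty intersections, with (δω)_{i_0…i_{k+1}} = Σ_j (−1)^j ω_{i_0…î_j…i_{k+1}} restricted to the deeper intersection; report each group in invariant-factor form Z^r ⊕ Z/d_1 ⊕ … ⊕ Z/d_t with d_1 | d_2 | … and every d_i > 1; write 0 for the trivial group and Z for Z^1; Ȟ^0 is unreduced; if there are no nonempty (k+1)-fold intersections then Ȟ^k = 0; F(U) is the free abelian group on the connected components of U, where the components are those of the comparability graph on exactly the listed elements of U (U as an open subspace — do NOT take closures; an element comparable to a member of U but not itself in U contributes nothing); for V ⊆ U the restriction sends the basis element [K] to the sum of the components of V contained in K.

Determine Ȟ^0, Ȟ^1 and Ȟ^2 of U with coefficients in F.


cover nerve:
  W1={{x1},{x3},{x1,x2},{x2,x3},{x3,x4},{x3,x5},{x3,x4,x5}} W2={{x3},{x4},{x2,x3},{x2,x4},{x3,x4},{x3,x5},{x4,x5},{x2,x4,x5},{x3,x4,x5}} W3={{x3},{x5},{x2,x3},{x2,x5},{x3,x4},{x3,x5},{x4,x5},{x2,x4,x5},{x3,x4,x5}} W4={{x2},{x4},{x5},{x1,x2},{x2,x3},{x2,x4},{x2,x5},{x3,x4},{x3,x5},{x4,x5},{x2,x4,x5},{x3,x4,x5}} W5={{x2},{x4},{x1,x2},{x2,x3},{x2,x4},{x2,x5},{x3,x4},{x4,x5},{x2,x4,x5},{x3,x4,x5}}
  W12={{x3},{x2,x3},{x3,x4},{x3,x5},{x3,x4,x5}} W13={{x3},{x2,x3},{x3,x4},{x3,x5},{x3,x4,x5}} W14={{x1,x2},{x2,x3},{x3,x4},{x3,x5},{x3,x4,x5}} W15={{x1,x2},{x2,x3},{x3,x4},{x3,x4,x5}} W23={{x3},{x2,x3},{x3,x4},{x3,x5},{x4,x5},{x2,x4,x5},{x3,x4,x5}} W24={{x4},{x2,x3},{x2,x4},{x3,x4},{x3,x5},{x4,x5},{x2,x4,x5},{x3,x4,x5}} W25={{x4},{x2,x3},{x2,x4},{x3,x4},{x4,x5},{x2,x4,x5},{x3,x4,x5}} W34={{x5},{x2,x3},{x2,x5},{x3,x4},{x3,x5},{x4,x5},{x2,x4,x5},{x3,x4,x5}} W35={{x2,x3},{x2,x5},{x3,x4},{x4,x5},{x2,x4,x5},{x3,x4,x5}} W45={{x2},{x4},{x1,x2},{x2,x3},{x2,x4},{x2,x5},{x3,x4},{x4,x5},{x2,x4,x5},{x3,x4,x5}}
  W123={{x3},{x2,x3},{x3,x4},{x3,x5},{x3,x4,x5}} W124={{x2,x3},{x3,x4},{x3,x5},{x3,x4,x5}} W125={{x2,x3},{x3,x4},{x3,x4,x5}} W134={{x2,x3},{x3,x4},{x3,x5},{x3,x4,x5}} W135={{x2,x3},{x3,x4},{x3,x4,x5}} W145={{x1,x2},{x2,x3},{x3,x4},{x3,x4,x5}} W234={{x2,x3},{x3,x4},{x3,x5},{x4,x5},{x2,x4,x5},{x3,x4,x5}} W235={{x2,x3},{x3,x4},{x4,x5},{x2,x4,x5},{x3,x4,x5}} W245={{x4},{x2,x3},{x2,x4},{x3,x4},{x4,x5},{x2,x4,x5},{x3,x4,x5}} W345={{x2,x3},{x2,x5},{x3,x4},{x4,x5},{x2,x4,x5},{x3,x4,x5}}
  W1234={{x2,x3},{x3,x4},{x3,x5},{x3,x4,x5}} W1235={{x2,x3},{x3,x4},{x3,x4,x5}} W1245={{x2,x3},{x3,x4},{x3,x4,x5}} W1345={{x2,x3},{x3,x4},{x3,x4,x5}} W2345={{x2,x3},{x3,x4},{x4,x5},{x2,x4,x5},{x3,x4,x5}}
  W12345={{x2,x3},{x3,x4},{x3,x4,x5}}
components per intersection:
  W1: {{x1},{x1,x2}} {{x3},{x2,x3},{x3,x4},{x3,x5},{x3,x4,x5}}
  W2: {{x3},{x4},{x2,x3},{x2,x4},{x3,x4},{x3,x5},{x4,x5},{x2,x4,x5},{x3,x4,x5}}
  W3: {{x3},{x5},{x2,x3},{x2,x5},{x3,x4},{x3,x5},{x4,x5},{x2,x4,x5},{x3,x4,x5}}
  W4: {{x2},{x4},{x5},{x1,x2},{x2,x3},{x2,x4},{x2,x5},{x3,x4},{x3,x5},{x4,x5},{x2,x4,x5},{x3,x4,x5}}
  W5: {{x2},{x4},{x1,x2},{x2,x3},{x2,x4},{x2,x5},{x3,x4},{x4,x5},{x2,x4,x5},{x3,x4,x5}}
  W12: {{x3},{x2,x3},{x3,x4},{x3,x5},{x3,x4,x5}}
  W13: {{x3},{x2,x3},{x3,x4},{x3,x5},{x3,x4,x5}}
  W14: {{x1,x2}} {{x2,x3}} {{x3,x4},{x3,x5},{x3,x4,x5}}
  W15: {{x1,x2}} {{x2,x3}} {{x3,x4},{x3,x4,x5}}
  W23: {{x3},{x2,x3},{x3,x4},{x3,x5},{x4,x5},{x2,x4,x5},{x3,x4,x5}}
  W24: {{x4},{x2,x4},{x3,x4},{x3,x5},{x4,x5},{x2,x4,x5},{x3,x4,x5}} {{x2,x3}}
  W25: {{x4},{x2,x4},{x3,x4},{x4,x5},{x2,x4,x5},{x3,x4,x5}} {{x2,x3}}
  W34: {{x5},{x2,x5},{x3,x4},{x3,x5},{x4,x5},{x2,x4,x5},{x3,x4,x5}} {{x2,x3}}
  W35: {{x2,x3}} {{x2,x5},{x3,x4},{x4,x5},{x2,x4,x5},{x3,x4,x5}}
  W45: {{x2},{x4},{x1,x2},{x2,x3},{x2,x4},{x2,x5},{x3,x4},{x4,x5},{x2,x4,x5},{x3,x4,x5}}
  W123: {{x3},{x2,x3},{x3,x4},{x3,x5},{x3,x4,x5}}
  W124: {{x2,x3}} {{x3,x4},{x3,x5},{x3,x4,x5}}
  W125: {{x2,x3}} {{x3,x4},{x3,x4,x5}}
  W134: {{x2,x3}} {{x3,x4},{x3,x5},{x3,x4,x5}}
  W135: {{x2,x3}} {{x3,x4},{x3,x4,x5}}
  W145: {{x1,x2}} {{x2,x3}} {{x3,x4},{x3,x4,x5}}
  W234: {{x2,x3}} {{x3,x4},{x3,x5},{x4,x5},{x2,x4,x5},{x3,x4,x5}}
  W235: {{x2,x3}} {{x3,x4},{x4,x5},{x2,x4,x5},{x3,x4,x5}}
  W245: {{x4},{x2,x4},{x3,x4},{x4,x5},{x2,x4,x5},{x3,x4,x5}} {{x2,x3}}
  W345: {{x2,x3}} {{x2,x5},{x3,x4},{x4,x5},{x2,x4,x5},{x3,x4,x5}}
  W1234: {{x2,x3}} {{x3,x4},{x3,x5},{x3,x4,x5}}
  W1235: {{x2,x3}} {{x3,x4},{x3,x4,x5}}
  W1245: {{x2,x3}} {{x3,x4},{x3,x4,x5}}
  W1345: {{x2,x3}} {{x3,x4},{x3,x4,x5}}
  W2345: {{x2,x3}} {{x3,x4},{x4,x5},{x2,x4,x5},{x3,x4,x5}}
  W12345: {{x2,x3}} {{x3,x4},{x3,x4,x5}}
C dims 6,18,20,10; δ0: rk 5, SNF 1^5; δ1: rk 12, SNF 1^12; δ2: rk 8, SNF 1^8
Ȟ^0: (6−5)−0=1 ⇒ Z
Ȟ^1: (18−12)−5=1 ⇒ Z
Ȟ^2: (20−8)−12=0 ⇒ 0

Ȟ^0(U;F) ≅ Z,  Ȟ^1(U;F) ≅ Z,  Ȟ^2(U;F) ≅ 0


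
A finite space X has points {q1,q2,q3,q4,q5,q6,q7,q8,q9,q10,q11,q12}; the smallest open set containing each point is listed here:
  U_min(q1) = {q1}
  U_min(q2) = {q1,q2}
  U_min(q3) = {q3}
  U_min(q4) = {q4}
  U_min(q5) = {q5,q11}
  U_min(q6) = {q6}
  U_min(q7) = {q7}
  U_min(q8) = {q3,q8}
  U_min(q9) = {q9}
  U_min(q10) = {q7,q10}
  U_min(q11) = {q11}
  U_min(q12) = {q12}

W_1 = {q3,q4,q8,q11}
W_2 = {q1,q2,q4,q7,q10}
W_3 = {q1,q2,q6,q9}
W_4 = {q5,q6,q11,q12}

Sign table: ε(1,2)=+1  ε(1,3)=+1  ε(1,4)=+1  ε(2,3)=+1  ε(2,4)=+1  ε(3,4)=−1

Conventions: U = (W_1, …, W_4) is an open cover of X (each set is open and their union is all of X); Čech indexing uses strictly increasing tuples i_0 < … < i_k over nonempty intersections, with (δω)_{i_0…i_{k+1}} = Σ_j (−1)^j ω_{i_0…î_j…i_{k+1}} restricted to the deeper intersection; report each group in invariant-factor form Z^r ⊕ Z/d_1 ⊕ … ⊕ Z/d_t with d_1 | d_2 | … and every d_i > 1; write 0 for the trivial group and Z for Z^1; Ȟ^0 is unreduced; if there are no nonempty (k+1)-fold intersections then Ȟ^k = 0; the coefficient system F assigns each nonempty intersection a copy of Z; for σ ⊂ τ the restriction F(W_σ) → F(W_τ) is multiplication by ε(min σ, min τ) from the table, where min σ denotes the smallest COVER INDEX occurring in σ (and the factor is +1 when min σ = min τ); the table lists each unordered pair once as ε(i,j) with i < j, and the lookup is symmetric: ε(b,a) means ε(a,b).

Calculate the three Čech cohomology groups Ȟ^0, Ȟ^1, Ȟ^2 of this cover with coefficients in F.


nerve of the cover:
  W12={q4} W14={q11} W23={q1,q2} W34={q6}
C dims 4,4; δ0: rk 4, SNF 1^3·2
Ȟ^0 = (4 − 4) − 0 = 0, so Ȟ^0 ≅ 0
Ȟ^1 = (4 − 0) − 4 = 0 plus torsion [2], so Ȟ^1 ≅ Z/2
Ȟ^2 = (0 − 0) − 0 = 0, so Ȟ^2 ≅ 0

Ȟ^0(U;F) ≅ 0; Ȟ^1(U;F) ≅ Z/2; Ȟ^2(U;F) ≅ 0


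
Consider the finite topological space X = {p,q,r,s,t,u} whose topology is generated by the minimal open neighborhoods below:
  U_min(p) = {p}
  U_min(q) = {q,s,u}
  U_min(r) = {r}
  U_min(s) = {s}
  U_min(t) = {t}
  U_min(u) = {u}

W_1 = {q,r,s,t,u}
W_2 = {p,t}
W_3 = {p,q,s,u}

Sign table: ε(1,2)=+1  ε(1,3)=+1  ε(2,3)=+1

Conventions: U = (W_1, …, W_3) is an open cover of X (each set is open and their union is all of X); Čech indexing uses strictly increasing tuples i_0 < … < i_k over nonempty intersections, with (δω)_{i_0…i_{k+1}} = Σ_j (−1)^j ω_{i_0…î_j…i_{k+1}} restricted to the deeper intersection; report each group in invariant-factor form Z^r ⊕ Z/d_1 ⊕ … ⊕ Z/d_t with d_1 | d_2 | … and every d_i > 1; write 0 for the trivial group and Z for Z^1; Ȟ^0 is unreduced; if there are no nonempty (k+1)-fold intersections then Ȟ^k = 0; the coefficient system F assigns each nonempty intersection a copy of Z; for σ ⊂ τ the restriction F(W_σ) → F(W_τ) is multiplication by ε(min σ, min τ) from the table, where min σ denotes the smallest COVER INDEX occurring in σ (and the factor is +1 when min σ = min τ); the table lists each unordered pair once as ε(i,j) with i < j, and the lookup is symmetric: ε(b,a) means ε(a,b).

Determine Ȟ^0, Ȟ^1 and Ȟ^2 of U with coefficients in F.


Ȟ^0 = Z,  Ȟ^1 = Z,  Ȟ^2 = 0

cover nerve:
  W12={t} W13={q,s,u} W23={p}
C dims 3,3; δ0: rk 2, SNF 1^2
Ȟ^0: (3−2)−0=1 ⇒ Z
Ȟ^1: (3−0)−2=1 ⇒ Z
Ȟ^2: (0−0)−0=0 ⇒ 0


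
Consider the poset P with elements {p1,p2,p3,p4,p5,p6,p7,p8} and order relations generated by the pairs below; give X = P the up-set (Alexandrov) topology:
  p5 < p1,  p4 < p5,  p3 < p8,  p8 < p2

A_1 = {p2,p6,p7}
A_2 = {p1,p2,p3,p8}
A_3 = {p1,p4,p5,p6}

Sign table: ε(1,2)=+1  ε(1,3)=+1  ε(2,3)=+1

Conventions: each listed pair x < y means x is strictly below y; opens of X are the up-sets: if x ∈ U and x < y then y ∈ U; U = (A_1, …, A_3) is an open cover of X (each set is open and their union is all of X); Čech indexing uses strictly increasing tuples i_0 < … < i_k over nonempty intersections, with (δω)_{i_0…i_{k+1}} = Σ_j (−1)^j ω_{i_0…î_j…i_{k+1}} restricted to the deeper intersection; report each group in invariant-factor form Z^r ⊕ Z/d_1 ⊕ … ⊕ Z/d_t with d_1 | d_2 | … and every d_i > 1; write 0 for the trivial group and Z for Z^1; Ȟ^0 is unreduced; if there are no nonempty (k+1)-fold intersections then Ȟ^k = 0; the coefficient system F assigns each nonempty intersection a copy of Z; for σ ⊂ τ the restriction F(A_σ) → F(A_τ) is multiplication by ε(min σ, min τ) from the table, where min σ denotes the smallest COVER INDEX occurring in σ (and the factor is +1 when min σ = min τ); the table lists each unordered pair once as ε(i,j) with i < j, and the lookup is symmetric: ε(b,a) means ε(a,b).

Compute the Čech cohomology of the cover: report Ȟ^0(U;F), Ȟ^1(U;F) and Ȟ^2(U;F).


Ȟ^0 ≅ Z, Ȟ^1 ≅ Z, Ȟ^2 ≅ 0

nonempty intersections:
  A12={p2} A13={p6} A23={p1}
C dims 3,3; δ0: rk 2, SNF 1^2
Ȟ^0: (3−2)−0=1 ⇒ Z
Ȟ^1: (3−0)−2=1 ⇒ Z
Ȟ^2: (0−0)−0=0 ⇒ 0


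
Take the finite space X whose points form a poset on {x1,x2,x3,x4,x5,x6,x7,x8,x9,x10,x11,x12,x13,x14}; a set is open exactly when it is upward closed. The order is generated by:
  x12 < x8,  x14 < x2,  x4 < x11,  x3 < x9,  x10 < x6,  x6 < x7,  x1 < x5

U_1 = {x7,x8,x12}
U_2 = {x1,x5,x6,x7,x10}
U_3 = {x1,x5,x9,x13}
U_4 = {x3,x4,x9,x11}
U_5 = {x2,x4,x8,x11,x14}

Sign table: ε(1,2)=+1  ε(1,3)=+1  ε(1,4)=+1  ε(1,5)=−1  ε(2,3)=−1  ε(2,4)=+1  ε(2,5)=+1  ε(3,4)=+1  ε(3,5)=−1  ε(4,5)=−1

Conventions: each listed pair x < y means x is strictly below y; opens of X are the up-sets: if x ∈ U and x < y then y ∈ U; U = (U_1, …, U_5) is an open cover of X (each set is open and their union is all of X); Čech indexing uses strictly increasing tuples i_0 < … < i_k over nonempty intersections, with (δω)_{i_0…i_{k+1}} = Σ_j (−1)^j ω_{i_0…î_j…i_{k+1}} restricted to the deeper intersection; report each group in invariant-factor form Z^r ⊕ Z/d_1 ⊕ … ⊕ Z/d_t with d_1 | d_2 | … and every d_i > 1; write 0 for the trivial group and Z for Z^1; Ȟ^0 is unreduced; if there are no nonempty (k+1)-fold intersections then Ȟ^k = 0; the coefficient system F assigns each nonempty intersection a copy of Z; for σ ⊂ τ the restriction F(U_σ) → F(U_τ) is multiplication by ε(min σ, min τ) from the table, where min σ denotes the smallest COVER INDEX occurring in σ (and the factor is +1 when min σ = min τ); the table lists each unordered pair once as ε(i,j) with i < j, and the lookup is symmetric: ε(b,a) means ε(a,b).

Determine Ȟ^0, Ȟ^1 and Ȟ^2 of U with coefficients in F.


nerve of the cover:
  U12={x7} U15={x8} U23={x1,x5} U34={x9} U45={x4,x11}
C dims 5,5; δ0: rk 5, SNF 1^4·2
Ȟ^0 = (5 − 5) − 0 = 0, so Ȟ^0 ≅ 0
Ȟ^1 = (5 − 0) − 5 = 0 plus torsion [2], so Ȟ^1 ≅ Z/2
Ȟ^2 = (0 − 0) − 0 = 0, so Ȟ^2 ≅ 0

Ȟ^0(U;F) ≅ 0,  Ȟ^1(U;F) ≅ Z/2,  Ȟ^2(U;F) ≅ 0


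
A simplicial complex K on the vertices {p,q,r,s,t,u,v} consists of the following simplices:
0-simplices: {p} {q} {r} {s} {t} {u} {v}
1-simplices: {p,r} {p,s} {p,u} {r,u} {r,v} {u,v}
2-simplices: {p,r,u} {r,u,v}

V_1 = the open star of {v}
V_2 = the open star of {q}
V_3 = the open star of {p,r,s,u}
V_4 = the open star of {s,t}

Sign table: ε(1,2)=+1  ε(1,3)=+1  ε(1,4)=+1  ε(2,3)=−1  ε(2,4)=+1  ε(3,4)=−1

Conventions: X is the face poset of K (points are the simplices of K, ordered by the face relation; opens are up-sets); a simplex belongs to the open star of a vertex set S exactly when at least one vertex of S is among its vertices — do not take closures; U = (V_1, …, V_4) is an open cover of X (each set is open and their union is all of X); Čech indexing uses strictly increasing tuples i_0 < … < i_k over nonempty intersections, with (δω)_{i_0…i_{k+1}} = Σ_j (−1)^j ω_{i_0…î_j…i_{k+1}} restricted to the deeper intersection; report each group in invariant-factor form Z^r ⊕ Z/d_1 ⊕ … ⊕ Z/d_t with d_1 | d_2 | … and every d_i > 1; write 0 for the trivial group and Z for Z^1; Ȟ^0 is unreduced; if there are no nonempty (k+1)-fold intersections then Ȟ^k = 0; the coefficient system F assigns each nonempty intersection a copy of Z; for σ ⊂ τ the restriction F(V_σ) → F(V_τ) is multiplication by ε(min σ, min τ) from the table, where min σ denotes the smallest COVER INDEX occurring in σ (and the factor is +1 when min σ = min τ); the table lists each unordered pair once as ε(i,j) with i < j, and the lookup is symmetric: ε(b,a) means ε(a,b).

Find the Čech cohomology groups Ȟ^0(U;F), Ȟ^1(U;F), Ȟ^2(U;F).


nonempty overlaps:
  V1={{v},{r,v},{u,v},{r,u,v}} V2={{q}} V3={{p},{r},{s},{u},{p,r},{p,s},{p,u},{r,u},{r,v},{u,v},{p,r,u},{r,u,v}} V4={{s},{t},{p,s}}
  V13={{r,v},{u,v},{r,u,v}} V34={{s},{p,s}}
C dims 4,2; δ0: rk 2, SNF 1^2
degree 0: 4−2−0 = 2 → Ȟ^0 ≅ Z^2
degree 1: 2−0−2 = 0 → Ȟ^1 ≅ 0
degree 2: 0−0−0 = 0 → Ȟ^2 ≅ 0

Ȟ^0(U;F) ≅ Z^2; Ȟ^1(U;F) ≅ 0; Ȟ^2(U;F) ≅ 0


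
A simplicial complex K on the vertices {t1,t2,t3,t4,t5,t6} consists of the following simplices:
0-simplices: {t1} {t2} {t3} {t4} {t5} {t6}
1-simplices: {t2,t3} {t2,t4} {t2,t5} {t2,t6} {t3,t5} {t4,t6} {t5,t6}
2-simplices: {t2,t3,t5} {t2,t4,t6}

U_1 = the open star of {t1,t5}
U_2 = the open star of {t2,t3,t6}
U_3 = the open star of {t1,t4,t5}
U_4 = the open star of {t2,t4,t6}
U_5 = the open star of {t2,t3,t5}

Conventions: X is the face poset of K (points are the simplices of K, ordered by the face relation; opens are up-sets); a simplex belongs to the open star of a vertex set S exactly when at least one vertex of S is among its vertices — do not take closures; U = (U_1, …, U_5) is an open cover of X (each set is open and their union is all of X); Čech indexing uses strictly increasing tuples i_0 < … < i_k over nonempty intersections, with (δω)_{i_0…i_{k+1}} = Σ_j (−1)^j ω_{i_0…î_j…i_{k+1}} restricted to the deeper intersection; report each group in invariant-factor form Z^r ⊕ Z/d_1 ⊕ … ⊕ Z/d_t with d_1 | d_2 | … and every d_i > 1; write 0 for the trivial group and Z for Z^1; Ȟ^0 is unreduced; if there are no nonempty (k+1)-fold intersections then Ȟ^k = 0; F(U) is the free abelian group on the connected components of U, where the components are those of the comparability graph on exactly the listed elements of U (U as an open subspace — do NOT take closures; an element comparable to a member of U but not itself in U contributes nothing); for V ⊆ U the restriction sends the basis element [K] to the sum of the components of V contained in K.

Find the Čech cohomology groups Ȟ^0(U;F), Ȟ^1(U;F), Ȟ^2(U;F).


nonempty intersections:
  U1={{t1},{t5},{t2,t5},{t3,t5},{t5,t6},{t2,t3,t5}} U2={{t2},{t3},{t6},{t2,t3},{t2,t4},{t2,t5},{t2,t6},{t3,t5},{t4,t6},{t5,t6},{t2,t3,t5},{t2,t4,t6}} U3={{t1},{t4},{t5},{t2,t4},{t2,t5},{t3,t5},{t4,t6},{t5,t6},{t2,t3,t5},{t2,t4,t6}} U4={{t2},{t4},{t6},{t2,t3},{t2,t4},{t2,t5},{t2,t6},{t4,t6},{t5,t6},{t2,t3,t5},{t2,t4,t6}} U5={{t2},{t3},{t5},{t2,t3},{t2,t4},{t2,t5},{t2,t6},{t3,t5},{t5,t6},{t2,t3,t5},{t2,t4,t6}}
  U12={{t2,t5},{t3,t5},{t5,t6},{t2,t3,t5}} U13={{t1},{t5},{t2,t5},{t3,t5},{t5,t6},{t2,t3,t5}} U14={{t2,t5},{t5,t6},{t2,t3,t5}} U15={{t5},{t2,t5},{t3,t5},{t5,t6},{t2,t3,t5}} U23={{t2,t4},{t2,t5},{t3,t5},{t4,t6},{t5,t6},{t2,t3,t5},{t2,t4,t6}} U24={{t2},{t6},{t2,t3},{t2,t4},{t2,t5},{t2,t6},{t4,t6},{t5,t6},{t2,t3,t5},{t2,t4,t6}} U25={{t2},{t3},{t2,t3},{t2,t4},{t2,t5},{t2,t6},{t3,t5},{t5,t6},{t2,t3,t5},{t2,t4,t6}} U34={{t4},{t2,t4},{t2,t5},{t4,t6},{t5,t6},{t2,t3,t5},{t2,t4,t6}} U35={{t5},{t2,t4},{t2,t5},{t3,t5},{t5,t6},{t2,t3,t5},{t2,t4,t6}} U45={{t2},{t2,t3},{t2,t4},{t2,t5},{t2,t6},{t5,t6},{t2,t3,t5},{t2,t4,t6}}
  U123={{t2,t5},{t3,t5},{t5,t6},{t2,t3,t5}} U124={{t2,t5},{t5,t6},{t2,t3,t5}} U125={{t2,t5},{t3,t5},{t5,t6},{t2,t3,t5}} U134={{t2,t5},{t5,t6},{t2,t3,t5}} U135={{t5},{t2,t5},{t3,t5},{t5,t6},{t2,t3,t5}} U145={{t2,t5},{t5,t6},{t2,t3,t5}} U234={{t2,t4},{t2,t5},{t4,t6},{t5,t6},{t2,t3,t5},{t2,t4,t6}} U235={{t2,t4},{t2,t5},{t3,t5},{t5,t6},{t2,t3,t5},{t2,t4,t6}} U245={{t2},{t2,t3},{t2,t4},{t2,t5},{t2,t6},{t5,t6},{t2,t3,t5},{t2,t4,t6}} U345={{t2,t4},{t2,t5},{t5,t6},{t2,t3,t5},{t2,t4,t6}}
  U1234={{t2,t5},{t5,t6},{t2,t3,t5}} U1235={{t2,t5},{t3,t5},{t5,t6},{t2,t3,t5}} U1245={{t2,t5},{t5,t6},{t2,t3,t5}} U1345={{t2,t5},{t5,t6},{t2,t3,t5}} U2345={{t2,t4},{t2,t5},{t5,t6},{t2,t3,t5},{t2,t4,t6}}
  U12345={{t2,t5},{t5,t6},{t2,t3,t5}}
components per intersection:
  U1: {{t1}} {{t5},{t2,t5},{t3,t5},{t5,t6},{t2,t3,t5}}
  U2: {{t2},{t3},{t6},{t2,t3},{t2,t4},{t2,t5},{t2,t6},{t3,t5},{t4,t6},{t5,t6},{t2,t3,t5},{t2,t4,t6}}
  U3: {{t1}} {{t4},{t2,t4},{t4,t6},{t2,t4,t6}} {{t5},{t2,t5},{t3,t5},{t5,t6},{t2,t3,t5}}
  U4: {{t2},{t4},{t6},{t2,t3},{t2,t4},{t2,t5},{t2,t6},{t4,t6},{t5,t6},{t2,t3,t5},{t2,t4,t6}}
  U5: {{t2},{t3},{t5},{t2,t3},{t2,t4},{t2,t5},{t2,t6},{t3,t5},{t5,t6},{t2,t3,t5},{t2,t4,t6}}
  U12: {{t2,t5},{t3,t5},{t2,t3,t5}} {{t5,t6}}
  U13: {{t1}} {{t5},{t2,t5},{t3,t5},{t5,t6},{t2,t3,t5}}
  U14: {{t2,t5},{t2,t3,t5}} {{t5,t6}}
  U15: {{t5},{t2,t5},{t3,t5},{t5,t6},{t2,t3,t5}}
  U23: {{t2,t4},{t4,t6},{t2,t4,t6}} {{t2,t5},{t3,t5},{t2,t3,t5}} {{t5,t6}}
  U24: {{t2},{t6},{t2,t3},{t2,t4},{t2,t5},{t2,t6},{t4,t6},{t5,t6},{t2,t3,t5},{t2,t4,t6}}
  U25: {{t2},{t3},{t2,t3},{t2,t4},{t2,t5},{t2,t6},{t3,t5},{t2,t3,t5},{t2,t4,t6}} {{t5,t6}}
  U34: {{t4},{t2,t4},{t4,t6},{t2,t4,t6}} {{t2,t5},{t2,t3,t5}} {{t5,t6}}
  U35: {{t5},{t2,t5},{t3,t5},{t5,t6},{t2,t3,t5}} {{t2,t4},{t2,t4,t6}}
  U45: {{t2},{t2,t3},{t2,t4},{t2,t5},{t2,t6},{t2,t3,t5},{t2,t4,t6}} {{t5,t6}}
  U123: {{t2,t5},{t3,t5},{t2,t3,t5}} {{t5,t6}}
  U124: {{t2,t5},{t2,t3,t5}} {{t5,t6}}
  U125: {{t2,t5},{t3,t5},{t2,t3,t5}} {{t5,t6}}
  U134: {{t2,t5},{t2,t3,t5}} {{t5,t6}}
  U135: {{t5},{t2,t5},{t3,t5},{t5,t6},{t2,t3,t5}}
  U145: {{t2,t5},{t2,t3,t5}} {{t5,t6}}
  U234: {{t2,t4},{t4,t6},{t2,t4,t6}} {{t2,t5},{t2,t3,t5}} {{t5,t6}}
  U235: {{t2,t4},{t2,t4,t6}} {{t2,t5},{t3,t5},{t2,t3,t5}} {{t5,t6}}
  U245: {{t2},{t2,t3},{t2,t4},{t2,t5},{t2,t6},{t2,t3,t5},{t2,t4,t6}} {{t5,t6}}
  U345: {{t2,t4},{t2,t4,t6}} {{t2,t5},{t2,t3,t5}} {{t5,t6}}
  U1234: {{t2,t5},{t2,t3,t5}} {{t5,t6}}
  U1235: {{t2,t5},{t3,t5},{t2,t3,t5}} {{t5,t6}}
  U1245: {{t2,t5},{t2,t3,t5}} {{t5,t6}}
  U1345: {{t2,t5},{t2,t3,t5}} {{t5,t6}}
  U2345: {{t2,t4},{t2,t4,t6}} {{t2,t5},{t2,t3,t5}} {{t5,t6}}
  U12345: {{t2,t5},{t2,t3,t5}} {{t5,t6}}
C dims 8,20,22,11; δ0: rk 6, SNF 1^6; δ1: rk 13, SNF 1^13; δ2: rk 9, SNF 1^9
Ȟ^0: (8−6)−0=2 ⇒ Z^2
Ȟ^1: (20−13)−6=1 ⇒ Z
Ȟ^2: (22−9)−13=0 ⇒ 0

Ȟ^0 = Z^2,  Ȟ^1 = Z,  Ȟ^2 = 0


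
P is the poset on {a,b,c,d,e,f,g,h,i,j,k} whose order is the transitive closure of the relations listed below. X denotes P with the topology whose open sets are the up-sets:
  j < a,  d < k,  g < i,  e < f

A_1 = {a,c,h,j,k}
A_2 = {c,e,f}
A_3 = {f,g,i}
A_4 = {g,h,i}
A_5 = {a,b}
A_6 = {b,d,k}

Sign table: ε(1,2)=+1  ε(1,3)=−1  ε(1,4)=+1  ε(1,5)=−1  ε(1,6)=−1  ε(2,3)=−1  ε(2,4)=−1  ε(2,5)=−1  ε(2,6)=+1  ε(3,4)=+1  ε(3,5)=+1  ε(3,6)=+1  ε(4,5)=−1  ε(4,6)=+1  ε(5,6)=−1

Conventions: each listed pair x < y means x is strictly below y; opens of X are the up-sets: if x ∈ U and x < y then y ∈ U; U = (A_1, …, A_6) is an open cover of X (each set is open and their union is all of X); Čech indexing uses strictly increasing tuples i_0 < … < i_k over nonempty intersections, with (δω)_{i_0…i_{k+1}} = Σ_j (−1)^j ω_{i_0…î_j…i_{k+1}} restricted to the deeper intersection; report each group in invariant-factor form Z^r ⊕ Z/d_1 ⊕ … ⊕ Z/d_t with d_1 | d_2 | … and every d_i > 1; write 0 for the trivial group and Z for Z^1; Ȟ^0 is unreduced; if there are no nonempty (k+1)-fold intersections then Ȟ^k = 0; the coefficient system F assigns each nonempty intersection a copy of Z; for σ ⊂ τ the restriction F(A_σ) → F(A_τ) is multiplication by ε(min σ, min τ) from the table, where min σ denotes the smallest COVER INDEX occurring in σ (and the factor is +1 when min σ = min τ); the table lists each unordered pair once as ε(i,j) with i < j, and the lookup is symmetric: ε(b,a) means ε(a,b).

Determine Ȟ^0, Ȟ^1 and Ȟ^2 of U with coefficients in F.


Ȟ^0 ≅ 0; Ȟ^1 ≅ Z ⊕ Z/2; Ȟ^2 ≅ 0

nonempty overlaps:
  A12={c} A14={h} A15={a} A16={k} A23={f} A34={g,i} A56={b}
C dims 6,7; δ0: rk 6, SNF 1^5·2
degree 0: 6−6−0 = 0 → Ȟ^0 ≅ 0
degree 1: 7−0−6 = 1 plus torsion [2] → Ȟ^1 ≅ Z ⊕ Z/2
degree 2: 0−0−0 = 0 → Ȟ^2 ≅ 0


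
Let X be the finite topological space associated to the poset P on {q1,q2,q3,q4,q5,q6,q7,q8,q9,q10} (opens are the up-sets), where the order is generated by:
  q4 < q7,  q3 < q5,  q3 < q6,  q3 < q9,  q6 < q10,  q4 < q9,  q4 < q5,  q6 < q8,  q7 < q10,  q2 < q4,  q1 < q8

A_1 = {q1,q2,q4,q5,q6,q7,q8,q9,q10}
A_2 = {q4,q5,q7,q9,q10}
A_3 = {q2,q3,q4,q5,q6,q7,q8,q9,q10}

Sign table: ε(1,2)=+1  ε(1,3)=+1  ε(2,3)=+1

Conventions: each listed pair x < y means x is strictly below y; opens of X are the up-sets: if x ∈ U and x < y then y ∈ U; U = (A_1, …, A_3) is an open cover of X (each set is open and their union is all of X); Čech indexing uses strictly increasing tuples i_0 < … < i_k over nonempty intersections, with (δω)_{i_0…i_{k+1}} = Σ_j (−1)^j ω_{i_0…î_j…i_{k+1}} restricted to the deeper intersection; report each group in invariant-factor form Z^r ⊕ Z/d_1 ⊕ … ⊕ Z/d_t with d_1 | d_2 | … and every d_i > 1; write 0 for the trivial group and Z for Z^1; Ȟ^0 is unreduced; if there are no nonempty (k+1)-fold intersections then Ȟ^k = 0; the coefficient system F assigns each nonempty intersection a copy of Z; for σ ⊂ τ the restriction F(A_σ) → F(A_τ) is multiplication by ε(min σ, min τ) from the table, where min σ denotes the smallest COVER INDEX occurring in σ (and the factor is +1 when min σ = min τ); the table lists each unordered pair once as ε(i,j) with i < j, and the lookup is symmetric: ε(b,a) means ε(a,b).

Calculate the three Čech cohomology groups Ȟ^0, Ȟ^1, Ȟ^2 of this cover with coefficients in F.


Ȟ^0 = Z, Ȟ^1 = 0 and Ȟ^2 = 0

intersection data:
  A12={q4,q5,q7,q9,q10} A13={q2,q4,q5,q6,q7,q8,q9,q10} A23={q4,q5,q7,q9,q10}
  A123={q4,q5,q7,q9,q10}
C dims 3,3,1; δ0: rk 2, SNF 1^2; δ1: rk 1, SNF 1^1
Ȟ^0 = (3 − 2) − 0 = 1, so Ȟ^0 ≅ Z
Ȟ^1 = (3 − 1) − 2 = 0, so Ȟ^1 ≅ 0
Ȟ^2 = (1 − 0) − 1 = 0, so Ȟ^2 ≅ 0


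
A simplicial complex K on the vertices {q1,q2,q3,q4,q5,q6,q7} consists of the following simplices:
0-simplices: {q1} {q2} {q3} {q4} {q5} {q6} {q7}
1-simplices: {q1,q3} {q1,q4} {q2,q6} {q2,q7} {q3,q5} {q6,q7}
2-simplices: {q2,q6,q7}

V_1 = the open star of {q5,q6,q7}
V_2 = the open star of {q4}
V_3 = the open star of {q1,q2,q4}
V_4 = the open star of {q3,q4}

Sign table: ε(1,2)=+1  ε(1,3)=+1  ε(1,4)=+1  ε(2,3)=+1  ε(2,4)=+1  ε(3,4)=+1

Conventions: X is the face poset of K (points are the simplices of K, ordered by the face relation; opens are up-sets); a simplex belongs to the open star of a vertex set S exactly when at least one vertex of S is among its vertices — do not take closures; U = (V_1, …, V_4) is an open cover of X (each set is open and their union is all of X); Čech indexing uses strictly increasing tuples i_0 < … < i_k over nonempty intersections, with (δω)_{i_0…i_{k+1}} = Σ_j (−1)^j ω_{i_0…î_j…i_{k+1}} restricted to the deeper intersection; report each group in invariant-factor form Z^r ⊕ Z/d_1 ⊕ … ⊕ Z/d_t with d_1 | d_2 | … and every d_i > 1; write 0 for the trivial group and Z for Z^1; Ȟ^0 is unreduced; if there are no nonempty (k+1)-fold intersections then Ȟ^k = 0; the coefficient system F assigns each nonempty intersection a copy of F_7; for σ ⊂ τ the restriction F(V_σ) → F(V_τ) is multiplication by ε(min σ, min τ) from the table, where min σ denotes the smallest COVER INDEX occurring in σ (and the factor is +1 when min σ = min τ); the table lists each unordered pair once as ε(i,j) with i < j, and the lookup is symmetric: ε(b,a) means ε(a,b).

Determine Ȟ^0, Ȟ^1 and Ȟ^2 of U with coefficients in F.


nonempty overlaps:
  V1={{q5},{q6},{q7},{q2,q6},{q2,q7},{q3,q5},{q6,q7},{q2,q6,q7}} V2={{q4},{q1,q4}} V3={{q1},{q2},{q4},{q1,q3},{q1,q4},{q2,q6},{q2,q7},{q2,q6,q7}} V4={{q3},{q4},{q1,q3},{q1,q4},{q3,q5}}
  V13={{q2,q6},{q2,q7},{q2,q6,q7}} V14={{q3,q5}} V23={{q4},{q1,q4}} V24={{q4},{q1,q4}} V34={{q4},{q1,q3},{q1,q4}}
  V234={{q4},{q1,q4}}
C dims 4,5,1; δ0: rk_F7 3; δ1: rk_F7 1
degree 0: 4−3−0 = 1 → Ȟ^0 ≅ Z/7
degree 1: 5−1−3 = 1 → Ȟ^1 ≅ Z/7
degree 2: 1−0−1 = 0 → Ȟ^2 ≅ 0

Ȟ^0 = Z/7, Ȟ^1 = Z/7 and Ȟ^2 = 0


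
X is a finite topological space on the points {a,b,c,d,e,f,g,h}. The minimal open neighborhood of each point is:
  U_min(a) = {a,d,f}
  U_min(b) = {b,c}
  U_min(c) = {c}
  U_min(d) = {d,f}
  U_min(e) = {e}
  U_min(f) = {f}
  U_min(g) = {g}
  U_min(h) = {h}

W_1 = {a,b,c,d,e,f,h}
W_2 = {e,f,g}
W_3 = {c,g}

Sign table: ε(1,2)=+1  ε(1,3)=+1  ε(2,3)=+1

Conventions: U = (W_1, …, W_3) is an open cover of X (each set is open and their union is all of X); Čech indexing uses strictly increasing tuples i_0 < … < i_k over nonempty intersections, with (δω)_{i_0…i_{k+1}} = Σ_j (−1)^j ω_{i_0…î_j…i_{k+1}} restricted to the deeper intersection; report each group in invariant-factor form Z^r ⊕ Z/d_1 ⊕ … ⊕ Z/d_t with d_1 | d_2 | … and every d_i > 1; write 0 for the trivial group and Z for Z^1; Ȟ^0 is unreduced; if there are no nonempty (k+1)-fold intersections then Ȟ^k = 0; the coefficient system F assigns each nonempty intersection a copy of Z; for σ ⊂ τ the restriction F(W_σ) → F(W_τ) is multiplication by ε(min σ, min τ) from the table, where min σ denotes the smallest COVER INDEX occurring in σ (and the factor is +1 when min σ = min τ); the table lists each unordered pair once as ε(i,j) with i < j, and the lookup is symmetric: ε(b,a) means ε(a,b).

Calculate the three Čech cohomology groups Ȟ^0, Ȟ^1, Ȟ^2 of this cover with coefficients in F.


intersection data:
  W12={e,f} W13={c} W23={g}
C dims 3,3; δ0: rk 2, SNF 1^2
Ȟ^0 = (3 − 2) − 0 = 1, so Ȟ^0 ≅ Z
Ȟ^1 = (3 − 0) − 2 = 1, so Ȟ^1 ≅ Z
Ȟ^2 = (0 − 0) − 0 = 0, so Ȟ^2 ≅ 0

Ȟ^0 = Z,  Ȟ^1 = Z,  Ȟ^2 = 0


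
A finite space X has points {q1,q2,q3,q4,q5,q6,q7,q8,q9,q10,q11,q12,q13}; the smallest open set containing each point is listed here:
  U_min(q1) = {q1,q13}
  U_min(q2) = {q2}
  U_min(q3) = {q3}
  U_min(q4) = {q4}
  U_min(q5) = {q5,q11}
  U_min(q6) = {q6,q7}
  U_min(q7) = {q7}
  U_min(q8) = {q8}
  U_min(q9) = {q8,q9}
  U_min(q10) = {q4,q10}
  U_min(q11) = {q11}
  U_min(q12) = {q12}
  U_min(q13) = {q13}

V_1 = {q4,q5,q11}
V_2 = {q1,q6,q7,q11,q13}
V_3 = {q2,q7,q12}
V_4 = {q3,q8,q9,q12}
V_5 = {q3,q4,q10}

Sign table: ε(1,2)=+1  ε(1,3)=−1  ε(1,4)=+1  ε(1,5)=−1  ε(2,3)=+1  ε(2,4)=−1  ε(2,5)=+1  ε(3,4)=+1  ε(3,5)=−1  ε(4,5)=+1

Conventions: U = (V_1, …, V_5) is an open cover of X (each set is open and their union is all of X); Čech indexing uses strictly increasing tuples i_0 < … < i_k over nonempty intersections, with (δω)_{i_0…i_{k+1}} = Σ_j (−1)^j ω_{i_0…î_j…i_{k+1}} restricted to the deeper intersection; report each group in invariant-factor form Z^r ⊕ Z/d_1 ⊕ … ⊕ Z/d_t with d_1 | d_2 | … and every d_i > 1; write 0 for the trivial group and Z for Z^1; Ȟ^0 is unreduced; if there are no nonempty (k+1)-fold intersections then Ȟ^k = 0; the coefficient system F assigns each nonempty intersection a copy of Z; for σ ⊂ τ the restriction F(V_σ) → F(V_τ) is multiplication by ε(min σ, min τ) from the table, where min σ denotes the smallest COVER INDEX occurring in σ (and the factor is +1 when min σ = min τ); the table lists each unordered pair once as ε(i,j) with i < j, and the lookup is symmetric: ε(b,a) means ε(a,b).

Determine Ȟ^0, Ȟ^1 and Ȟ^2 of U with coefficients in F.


nonempty overlaps:
  V12={q11} V15={q4} V23={q7} V34={q12} V45={q3}
C dims 5,5; δ0: rk 5, SNF 1^4·2
degree 0: 5−5−0 = 0 → Ȟ^0 ≅ 0
degree 1: 5−0−5 = 0 plus torsion [2] → Ȟ^1 ≅ Z/2
degree 2: 0−0−0 = 0 → Ȟ^2 ≅ 0

Ȟ^0(U;F) ≅ 0, Ȟ^1(U;F) ≅ Z/2, Ȟ^2(U;F) ≅ 0


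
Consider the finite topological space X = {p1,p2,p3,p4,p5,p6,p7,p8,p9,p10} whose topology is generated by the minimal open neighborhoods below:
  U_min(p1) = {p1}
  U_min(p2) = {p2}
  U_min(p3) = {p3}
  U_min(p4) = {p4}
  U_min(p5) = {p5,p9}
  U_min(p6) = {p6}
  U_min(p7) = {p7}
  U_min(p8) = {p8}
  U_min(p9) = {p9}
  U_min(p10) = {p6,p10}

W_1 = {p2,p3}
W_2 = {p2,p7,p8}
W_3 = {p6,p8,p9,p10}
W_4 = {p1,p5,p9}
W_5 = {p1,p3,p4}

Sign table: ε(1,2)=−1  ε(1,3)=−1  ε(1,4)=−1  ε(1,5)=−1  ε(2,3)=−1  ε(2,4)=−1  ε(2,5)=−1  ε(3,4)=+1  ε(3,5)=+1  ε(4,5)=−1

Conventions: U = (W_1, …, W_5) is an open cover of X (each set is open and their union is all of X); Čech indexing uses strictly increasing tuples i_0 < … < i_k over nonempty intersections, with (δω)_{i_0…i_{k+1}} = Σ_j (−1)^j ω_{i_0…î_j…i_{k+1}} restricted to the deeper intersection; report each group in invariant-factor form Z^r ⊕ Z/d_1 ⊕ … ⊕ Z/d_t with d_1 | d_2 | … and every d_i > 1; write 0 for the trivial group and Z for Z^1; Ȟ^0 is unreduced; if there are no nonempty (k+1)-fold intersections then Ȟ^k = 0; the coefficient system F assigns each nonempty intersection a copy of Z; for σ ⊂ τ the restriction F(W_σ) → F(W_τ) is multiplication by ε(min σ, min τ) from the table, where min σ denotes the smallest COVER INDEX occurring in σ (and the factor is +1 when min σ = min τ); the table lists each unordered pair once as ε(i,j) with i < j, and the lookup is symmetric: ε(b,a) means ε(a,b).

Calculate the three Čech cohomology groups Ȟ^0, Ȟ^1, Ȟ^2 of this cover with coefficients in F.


cover nerve:
  W12={p2} W15={p3} W23={p8} W34={p9} W45={p1}
C dims 5,5; δ0: rk 4, SNF 1^4
Ȟ^0: (5−4)−0=1 ⇒ Z
Ȟ^1: (5−0)−4=1 ⇒ Z
Ȟ^2: (0−0)−0=0 ⇒ 0

Ȟ^0 ≅ Z, Ȟ^1 ≅ Z, Ȟ^2 ≅ 0


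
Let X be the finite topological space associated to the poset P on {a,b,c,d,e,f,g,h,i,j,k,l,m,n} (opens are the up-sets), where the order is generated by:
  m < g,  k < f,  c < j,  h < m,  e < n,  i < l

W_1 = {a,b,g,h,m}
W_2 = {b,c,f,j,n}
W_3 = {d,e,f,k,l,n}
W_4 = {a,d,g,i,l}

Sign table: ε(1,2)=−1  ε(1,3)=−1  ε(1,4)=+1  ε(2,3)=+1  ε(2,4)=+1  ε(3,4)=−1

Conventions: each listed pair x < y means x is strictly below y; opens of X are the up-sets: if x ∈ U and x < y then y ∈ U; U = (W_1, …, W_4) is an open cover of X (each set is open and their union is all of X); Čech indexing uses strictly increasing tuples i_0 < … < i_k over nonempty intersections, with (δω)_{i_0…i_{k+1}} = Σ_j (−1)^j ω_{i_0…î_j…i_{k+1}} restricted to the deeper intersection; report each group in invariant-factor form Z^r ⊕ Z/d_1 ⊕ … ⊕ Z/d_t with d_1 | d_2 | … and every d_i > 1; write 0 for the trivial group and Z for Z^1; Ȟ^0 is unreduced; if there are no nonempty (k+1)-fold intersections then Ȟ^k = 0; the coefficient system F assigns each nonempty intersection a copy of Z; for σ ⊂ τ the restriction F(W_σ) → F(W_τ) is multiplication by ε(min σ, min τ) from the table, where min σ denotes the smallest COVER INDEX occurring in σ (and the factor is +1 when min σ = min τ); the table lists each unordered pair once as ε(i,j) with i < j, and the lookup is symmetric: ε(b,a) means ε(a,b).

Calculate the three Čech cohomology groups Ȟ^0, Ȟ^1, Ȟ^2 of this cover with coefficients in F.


intersection data:
  W12={b} W14={a,g} W23={f,n} W34={d,l}
C dims 4,4; δ0: rk 3, SNF 1^3
Ȟ^0 = (4 − 3) − 0 = 1, so Ȟ^0 ≅ Z
Ȟ^1 = (4 − 0) − 3 = 1, so Ȟ^1 ≅ Z
Ȟ^2 = (0 − 0) − 0 = 0, so Ȟ^2 ≅ 0

Ȟ^0(U;F) ≅ Z; Ȟ^1(U;F) ≅ Z; Ȟ^2(U;F) ≅ 0


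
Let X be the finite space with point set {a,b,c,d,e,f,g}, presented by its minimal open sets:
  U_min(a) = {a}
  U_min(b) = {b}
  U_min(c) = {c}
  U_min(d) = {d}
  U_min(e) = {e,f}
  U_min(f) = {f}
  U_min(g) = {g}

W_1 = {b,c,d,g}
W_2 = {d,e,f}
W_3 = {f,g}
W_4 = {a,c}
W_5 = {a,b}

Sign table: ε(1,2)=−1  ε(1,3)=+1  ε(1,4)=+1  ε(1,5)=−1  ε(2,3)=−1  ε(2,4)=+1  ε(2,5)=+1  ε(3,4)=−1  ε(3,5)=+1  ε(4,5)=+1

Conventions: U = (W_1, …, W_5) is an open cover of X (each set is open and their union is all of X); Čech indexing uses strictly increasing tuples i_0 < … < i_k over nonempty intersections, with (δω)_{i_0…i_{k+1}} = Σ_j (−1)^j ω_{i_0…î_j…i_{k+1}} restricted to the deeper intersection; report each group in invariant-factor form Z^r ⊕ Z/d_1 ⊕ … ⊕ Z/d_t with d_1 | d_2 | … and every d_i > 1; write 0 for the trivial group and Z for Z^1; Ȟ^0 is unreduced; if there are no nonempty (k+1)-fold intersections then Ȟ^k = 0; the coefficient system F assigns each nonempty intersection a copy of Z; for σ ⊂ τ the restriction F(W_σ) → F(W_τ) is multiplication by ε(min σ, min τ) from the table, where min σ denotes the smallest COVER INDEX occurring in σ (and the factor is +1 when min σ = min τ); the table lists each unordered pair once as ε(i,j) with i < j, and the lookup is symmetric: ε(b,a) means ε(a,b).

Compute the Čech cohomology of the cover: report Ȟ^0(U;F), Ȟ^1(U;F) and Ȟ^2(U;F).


Ȟ^0(U;F) ≅ 0, Ȟ^1(U;F) ≅ Z ⊕ Z/2, Ȟ^2(U;F) ≅ 0

nerve simplices:
  W12={d} W13={g} W14={c} W15={b} W23={f} W45={a}
C dims 5,6; δ0: rk 5, SNF 1^4·2
degree 0: 5−5−0 = 0 → Ȟ^0 ≅ 0
degree 1: 6−0−5 = 1 plus torsion [2] → Ȟ^1 ≅ Z ⊕ Z/2
degree 2: 0−0−0 = 0 → Ȟ^2 ≅ 0


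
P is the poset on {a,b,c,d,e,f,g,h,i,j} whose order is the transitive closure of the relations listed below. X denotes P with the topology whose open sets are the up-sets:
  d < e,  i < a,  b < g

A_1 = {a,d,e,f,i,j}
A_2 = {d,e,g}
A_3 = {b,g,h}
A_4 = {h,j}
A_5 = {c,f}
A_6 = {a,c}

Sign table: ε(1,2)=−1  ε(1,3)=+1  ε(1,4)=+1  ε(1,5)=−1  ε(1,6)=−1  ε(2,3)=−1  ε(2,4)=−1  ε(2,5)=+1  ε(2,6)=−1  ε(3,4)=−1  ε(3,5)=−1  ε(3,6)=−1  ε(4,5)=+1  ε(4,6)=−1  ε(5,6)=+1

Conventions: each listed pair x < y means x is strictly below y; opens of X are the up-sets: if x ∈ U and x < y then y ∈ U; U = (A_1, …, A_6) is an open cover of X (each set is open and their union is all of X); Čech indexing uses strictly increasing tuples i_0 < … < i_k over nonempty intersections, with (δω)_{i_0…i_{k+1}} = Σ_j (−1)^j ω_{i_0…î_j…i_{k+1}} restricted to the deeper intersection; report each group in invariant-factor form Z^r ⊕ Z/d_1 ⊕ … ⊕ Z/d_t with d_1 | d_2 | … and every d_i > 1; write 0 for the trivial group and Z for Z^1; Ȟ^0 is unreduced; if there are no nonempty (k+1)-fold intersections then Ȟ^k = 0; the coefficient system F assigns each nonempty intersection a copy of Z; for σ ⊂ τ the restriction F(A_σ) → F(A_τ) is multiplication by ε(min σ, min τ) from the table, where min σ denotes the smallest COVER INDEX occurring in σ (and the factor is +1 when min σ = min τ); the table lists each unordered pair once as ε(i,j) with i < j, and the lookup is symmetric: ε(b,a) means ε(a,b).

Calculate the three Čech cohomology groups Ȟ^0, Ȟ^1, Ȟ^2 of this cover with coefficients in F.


nerve simplices:
  A12={d,e} A14={j} A15={f} A16={a} A23={g} A34={h} A56={c}
C dims 6,7; δ0: rk 6, SNF 1^5·2
degree 0: 6−6−0 = 0 → Ȟ^0 ≅ 0
degree 1: 7−0−6 = 1 plus torsion [2] → Ȟ^1 ≅ Z ⊕ Z/2
degree 2: 0−0−0 = 0 → Ȟ^2 ≅ 0

Ȟ^0(U;F) ≅ 0; Ȟ^1(U;F) ≅ Z ⊕ Z/2; Ȟ^2(U;F) ≅ 0


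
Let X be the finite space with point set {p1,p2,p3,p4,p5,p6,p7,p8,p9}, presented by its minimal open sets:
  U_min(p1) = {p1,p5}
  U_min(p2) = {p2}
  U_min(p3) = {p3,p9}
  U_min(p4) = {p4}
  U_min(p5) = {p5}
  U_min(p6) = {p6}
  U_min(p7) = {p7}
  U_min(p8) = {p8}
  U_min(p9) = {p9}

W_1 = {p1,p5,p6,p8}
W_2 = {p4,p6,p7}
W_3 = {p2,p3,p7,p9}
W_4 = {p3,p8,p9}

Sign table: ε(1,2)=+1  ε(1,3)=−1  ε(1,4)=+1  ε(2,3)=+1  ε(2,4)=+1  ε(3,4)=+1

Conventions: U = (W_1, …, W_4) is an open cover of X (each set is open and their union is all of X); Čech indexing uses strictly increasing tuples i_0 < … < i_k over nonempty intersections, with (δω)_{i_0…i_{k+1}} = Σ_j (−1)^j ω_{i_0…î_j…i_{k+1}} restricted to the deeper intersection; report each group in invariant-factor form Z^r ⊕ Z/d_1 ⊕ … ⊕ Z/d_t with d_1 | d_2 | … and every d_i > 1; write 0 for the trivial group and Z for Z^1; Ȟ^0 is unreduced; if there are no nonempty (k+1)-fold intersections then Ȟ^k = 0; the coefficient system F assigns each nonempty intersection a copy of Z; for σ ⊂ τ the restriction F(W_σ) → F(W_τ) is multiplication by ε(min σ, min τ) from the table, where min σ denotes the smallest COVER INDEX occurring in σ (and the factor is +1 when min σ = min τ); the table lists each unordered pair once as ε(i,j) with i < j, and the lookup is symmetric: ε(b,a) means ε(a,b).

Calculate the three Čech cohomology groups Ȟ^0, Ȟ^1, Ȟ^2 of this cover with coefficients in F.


intersection data:
  W12={p6} W14={p8} W23={p7} W34={p3,p9}
C dims 4,4; δ0: rk 3, SNF 1^3
Ȟ^0 = (4 − 3) − 0 = 1, so Ȟ^0 ≅ Z
Ȟ^1 = (4 − 0) − 3 = 1, so Ȟ^1 ≅ Z
Ȟ^2 = (0 − 0) − 0 = 0, so Ȟ^2 ≅ 0

Ȟ^0 = Z; Ȟ^1 = Z; Ȟ^2 = 0
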